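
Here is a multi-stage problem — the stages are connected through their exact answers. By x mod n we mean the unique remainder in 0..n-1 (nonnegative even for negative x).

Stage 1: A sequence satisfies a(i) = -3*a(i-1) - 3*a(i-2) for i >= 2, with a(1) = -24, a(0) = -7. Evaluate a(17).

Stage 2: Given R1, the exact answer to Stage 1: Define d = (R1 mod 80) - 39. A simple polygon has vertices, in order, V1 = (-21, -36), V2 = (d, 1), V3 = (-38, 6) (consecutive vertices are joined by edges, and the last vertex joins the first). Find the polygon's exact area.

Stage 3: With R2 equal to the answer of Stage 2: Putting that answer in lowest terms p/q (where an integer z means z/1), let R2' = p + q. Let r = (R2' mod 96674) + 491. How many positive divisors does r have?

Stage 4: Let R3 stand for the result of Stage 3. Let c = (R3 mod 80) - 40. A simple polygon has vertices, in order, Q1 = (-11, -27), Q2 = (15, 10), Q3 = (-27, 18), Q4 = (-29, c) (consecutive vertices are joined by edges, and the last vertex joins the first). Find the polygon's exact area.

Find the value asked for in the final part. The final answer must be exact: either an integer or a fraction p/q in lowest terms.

Stage 1: a(2) = -3*(-24) - 3*(-7) = 93; iterating: a(2)=93, a(3)=-207, a(4)=342, a(5)=-405, a(6)=189, a(7)=648, a(8)=-2511, a(9)=5589, a(10)=-9234, a(11)=10935, a(12)=-5103, a(13)=-17496, a(14)=67797, a(15)=-150903, a(16)=249318, a(17)=-295245; answer -295245
Stage 2: R1 = -295245; d = -4; cross terms: (-21*1 - -4*-36)=-165, (-4*6 - -38*1)=14, (-38*-36 - -21*6)=1494; twice the area = |1343| = 1343; area = 1343/2; answer 1343/2
Stage 3: R2 = 1343/2; threaded value p + q = 1345; r = 1836; 1836 = 2^2 * 3^3 * 17; number of divisors = (2+1) * (3+1) * (1+1) = 24; answer 24
Stage 4: R3 = 24; c = -16; cross terms: (-11*10 - 15*-27)=295, (15*18 - -27*10)=540, (-27*-16 - -29*18)=954, (-29*-27 - -11*-16)=607; twice the area = |2396| = 2396; area = 1198; answer 1198

1198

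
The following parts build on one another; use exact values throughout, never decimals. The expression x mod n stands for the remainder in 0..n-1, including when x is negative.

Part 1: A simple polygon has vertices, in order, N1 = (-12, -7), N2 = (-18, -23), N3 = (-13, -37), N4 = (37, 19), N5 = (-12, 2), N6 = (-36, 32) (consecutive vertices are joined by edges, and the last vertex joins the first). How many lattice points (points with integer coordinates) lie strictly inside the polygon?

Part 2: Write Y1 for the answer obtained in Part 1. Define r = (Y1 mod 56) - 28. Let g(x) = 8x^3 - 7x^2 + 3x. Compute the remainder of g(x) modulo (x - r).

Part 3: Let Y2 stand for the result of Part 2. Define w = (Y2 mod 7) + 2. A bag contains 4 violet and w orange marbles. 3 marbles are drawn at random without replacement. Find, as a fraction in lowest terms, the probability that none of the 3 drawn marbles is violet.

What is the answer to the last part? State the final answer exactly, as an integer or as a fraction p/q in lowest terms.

Part 1: cross terms: (-12*-23 - -18*-7)=150, (-18*-37 - -13*-23)=367, (-13*19 - 37*-37)=1122, (37*2 - -12*19)=302, (-12*32 - -36*2)=-312, (-36*-7 - -12*32)=636; twice the area = |2265| = 2265; area = 2265/2; boundary points = 2 + 1 + 2 + 1 + 6 + 3 = 15; strictly interior points = area - boundary/2 + 1 = 1126; answer 1126
Part 2: Y1 = 1126; r = -22; remainder = value at the root: 8*(-22)^3 - 7*(-22)^2 + 3*(-22)^1 = (-85184) + (-3388) + (-66) = -88638; answer -88638
Part 3: Y2 = -88638; w = 5; total draws C(9,3) = 84; favorable C(5,3) = 10; P = 5/42; answer 5/42

5/42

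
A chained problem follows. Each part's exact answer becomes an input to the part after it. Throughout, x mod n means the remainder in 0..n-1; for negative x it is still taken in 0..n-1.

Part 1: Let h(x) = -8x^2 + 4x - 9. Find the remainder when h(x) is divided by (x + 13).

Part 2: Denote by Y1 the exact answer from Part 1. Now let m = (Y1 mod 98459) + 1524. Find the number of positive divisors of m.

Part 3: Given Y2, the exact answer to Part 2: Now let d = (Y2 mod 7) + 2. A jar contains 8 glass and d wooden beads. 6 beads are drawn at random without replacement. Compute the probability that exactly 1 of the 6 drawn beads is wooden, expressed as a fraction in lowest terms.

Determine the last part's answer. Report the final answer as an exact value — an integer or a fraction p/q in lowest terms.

4/11

Part 1: remainder = value at the root: -8*(-13)^2 + 4*(-13)^1 - 9 = (-1352) + (-52) + (-9) = -1413; answer -1413
Part 2: Y1 = -1413; m = 98570; 98570 = 2 * 5 * 9857; number of divisors = (1+1) * (1+1) * (1+1) = 8; answer 8
Part 3: Y2 = 8; d = 3; total draws C(11,6) = 462; favorable C(3,1)*C(8,5) = 168; P = 4/11; answer 4/11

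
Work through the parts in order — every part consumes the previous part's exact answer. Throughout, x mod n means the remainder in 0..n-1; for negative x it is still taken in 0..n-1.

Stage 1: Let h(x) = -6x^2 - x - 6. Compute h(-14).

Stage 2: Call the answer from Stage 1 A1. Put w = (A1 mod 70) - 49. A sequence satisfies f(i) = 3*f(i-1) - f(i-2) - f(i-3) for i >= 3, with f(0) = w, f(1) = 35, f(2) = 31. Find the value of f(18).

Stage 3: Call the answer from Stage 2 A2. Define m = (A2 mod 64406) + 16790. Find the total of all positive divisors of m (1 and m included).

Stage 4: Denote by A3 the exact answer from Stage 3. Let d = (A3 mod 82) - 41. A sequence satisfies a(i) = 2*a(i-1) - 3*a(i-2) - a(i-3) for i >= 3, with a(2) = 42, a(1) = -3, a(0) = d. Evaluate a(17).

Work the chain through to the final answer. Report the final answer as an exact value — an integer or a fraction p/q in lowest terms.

Stage 1: -6*(-14)^2 - 1*(-14)^1 - 6 = (-1176) + (14) + (-6) = -1168; answer -1168
Stage 2: A1 = -1168; w = -27; f(3) = 3*(31) - 1*(35) - 1*(-27) = 85; iterating: f(3)=85, f(4)=189, f(5)=451, f(6)=1079, f(7)=2597, f(8)=6261, f(9)=15107, f(10)=36463, f(11)=88021, f(12)=212493, f(13)=512995, f(14)=1238471, f(15)=2989925, f(16)=7218309, f(17)=17426531, f(18)=42071359; answer 42071359
Stage 3: A2 = 42071359; m = 31031; 31031 = 7 * 11 * 13 * 31; sigma = (1 + 7) * (1 + 11) * (1 + 13) * (1 + 31) = 8 * 12 * 14 * 32 = 43008; answer 43008
Stage 4: A3 = 43008; d = -1; a(3) = 2*(42) - 3*(-3) - 1*(-1) = 94; iterating: a(3)=94, a(4)=65, a(5)=-194, a(6)=-677, a(7)=-837, a(8)=551, a(9)=4290, a(10)=7764, a(11)=2107, a(12)=-23368, a(13)=-60821, a(14)=-53645, a(15)=98541, a(16)=418838, a(17)=595698; answer 595698

595698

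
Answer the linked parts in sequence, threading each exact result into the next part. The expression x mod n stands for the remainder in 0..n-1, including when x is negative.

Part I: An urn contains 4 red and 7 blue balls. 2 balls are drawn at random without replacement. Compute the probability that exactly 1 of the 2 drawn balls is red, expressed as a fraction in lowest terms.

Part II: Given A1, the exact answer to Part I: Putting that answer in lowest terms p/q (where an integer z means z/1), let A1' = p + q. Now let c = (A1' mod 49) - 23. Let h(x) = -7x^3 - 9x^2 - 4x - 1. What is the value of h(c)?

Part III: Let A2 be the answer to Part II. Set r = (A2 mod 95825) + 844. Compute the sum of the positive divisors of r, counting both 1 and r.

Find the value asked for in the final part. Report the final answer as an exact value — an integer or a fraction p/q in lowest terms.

141120

Part I: total draws C(11,2) = 55; favorable C(4,1)*C(7,1) = 28; P = 28/55; answer 28/55
Part II: A1 = 28/55; threaded value p + q = 83; c = 11; -7*(11)^3 - 9*(11)^2 - 4*(11)^1 - 1 = (-9317) + (-1089) + (-44) + (-1) = -10451; answer -10451
Part III: A2 = -10451; r = 86218; 86218 = 2 * 11 * 3919; sigma = (1 + 2) * (1 + 11) * (1 + 3919) = 3 * 12 * 3920 = 141120; answer 141120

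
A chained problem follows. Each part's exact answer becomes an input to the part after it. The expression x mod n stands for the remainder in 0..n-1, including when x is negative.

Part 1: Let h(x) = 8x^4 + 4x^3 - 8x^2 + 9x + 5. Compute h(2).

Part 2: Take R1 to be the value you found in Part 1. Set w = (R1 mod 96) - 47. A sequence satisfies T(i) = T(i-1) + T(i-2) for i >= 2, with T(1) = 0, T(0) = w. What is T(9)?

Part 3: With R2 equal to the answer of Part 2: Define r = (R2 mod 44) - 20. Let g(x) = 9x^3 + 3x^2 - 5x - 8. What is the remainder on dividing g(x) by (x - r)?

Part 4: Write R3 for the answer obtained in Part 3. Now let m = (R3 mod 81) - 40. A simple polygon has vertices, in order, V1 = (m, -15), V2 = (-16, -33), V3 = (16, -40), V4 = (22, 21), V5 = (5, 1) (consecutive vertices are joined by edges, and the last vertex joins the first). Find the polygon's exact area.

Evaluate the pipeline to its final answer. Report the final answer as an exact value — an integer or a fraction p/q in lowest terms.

976

Part 1: 8*(2)^4 + 4*(2)^3 - 8*(2)^2 + 9*(2)^1 + 5 = (128) + (32) + (-32) + (18) + (5) = 151; answer 151
Part 2: R1 = 151; w = 8; T(2) = 1*(0) + 1*(8) = 8; iterating: T(2)=8, T(3)=8, T(4)=16, T(5)=24, T(6)=40, T(7)=64, T(8)=104, T(9)=168; answer 168
Part 3: R2 = 168; r = 16; remainder = value at the root: 9*(16)^3 + 3*(16)^2 - 5*(16)^1 - 8 = (36864) + (768) + (-80) + (-8) = 37544; answer 37544
Part 4: R3 = 37544; m = 1; cross terms: (1*-33 - -16*-15)=-273, (-16*-40 - 16*-33)=1168, (16*21 - 22*-40)=1216, (22*1 - 5*21)=-83, (5*-15 - 1*1)=-76; twice the area = |1952| = 1952; area = 976; answer 976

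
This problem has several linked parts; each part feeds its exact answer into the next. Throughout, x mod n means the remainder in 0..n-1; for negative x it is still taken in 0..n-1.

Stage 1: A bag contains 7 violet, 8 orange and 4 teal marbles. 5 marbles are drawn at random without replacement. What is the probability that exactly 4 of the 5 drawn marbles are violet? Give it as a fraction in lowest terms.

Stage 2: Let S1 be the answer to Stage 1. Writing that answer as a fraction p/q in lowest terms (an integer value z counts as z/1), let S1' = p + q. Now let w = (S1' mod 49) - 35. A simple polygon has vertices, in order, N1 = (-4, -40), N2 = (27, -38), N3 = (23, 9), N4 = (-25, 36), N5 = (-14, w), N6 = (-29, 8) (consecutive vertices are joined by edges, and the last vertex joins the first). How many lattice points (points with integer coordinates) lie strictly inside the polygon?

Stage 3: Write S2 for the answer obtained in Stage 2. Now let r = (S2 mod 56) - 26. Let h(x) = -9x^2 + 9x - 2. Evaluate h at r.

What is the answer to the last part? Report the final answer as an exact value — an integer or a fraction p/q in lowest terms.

-4556

Stage 1: total draws C(19,5) = 11628; favorable C(7,4)*C(12,1) = 420; P = 35/969; answer 35/969
Stage 2: S1 = 35/969; threaded value p + q = 1004; w = -11; cross terms: (-4*-38 - 27*-40)=1232, (27*9 - 23*-38)=1117, (23*36 - -25*9)=1053, (-25*-11 - -14*36)=779, (-14*8 - -29*-11)=-431, (-29*-40 - -4*8)=1192; twice the area = |4942| = 4942; area = 2471; boundary points = 1 + 1 + 3 + 1 + 1 + 1 = 8; strictly interior points = area - boundary/2 + 1 = 2468; answer 2468
Stage 3: S2 = 2468; r = -22; -9*(-22)^2 + 9*(-22)^1 - 2 = (-4356) + (-198) + (-2) = -4556; answer -4556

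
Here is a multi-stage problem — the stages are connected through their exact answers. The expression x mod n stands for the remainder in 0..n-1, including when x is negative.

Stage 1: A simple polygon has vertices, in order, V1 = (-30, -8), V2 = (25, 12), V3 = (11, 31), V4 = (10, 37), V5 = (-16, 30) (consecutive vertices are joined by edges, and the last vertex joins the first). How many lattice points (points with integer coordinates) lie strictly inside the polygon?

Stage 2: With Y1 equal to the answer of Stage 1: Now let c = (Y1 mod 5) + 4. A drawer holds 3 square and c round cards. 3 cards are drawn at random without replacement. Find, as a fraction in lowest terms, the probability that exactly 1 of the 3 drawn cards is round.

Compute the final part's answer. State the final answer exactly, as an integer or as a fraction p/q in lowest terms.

Stage 1: cross terms: (-30*12 - 25*-8)=-160, (25*31 - 11*12)=643, (11*37 - 10*31)=97, (10*30 - -16*37)=892, (-16*-8 - -30*30)=1028; twice the area = |2500| = 2500; area = 1250; boundary points = 5 + 1 + 1 + 1 + 2 = 10; strictly interior points = area - boundary/2 + 1 = 1246; answer 1246
Stage 2: Y1 = 1246; c = 5; total draws C(8,3) = 56; favorable C(5,1)*C(3,2) = 15; P = 15/56; answer 15/56

15/56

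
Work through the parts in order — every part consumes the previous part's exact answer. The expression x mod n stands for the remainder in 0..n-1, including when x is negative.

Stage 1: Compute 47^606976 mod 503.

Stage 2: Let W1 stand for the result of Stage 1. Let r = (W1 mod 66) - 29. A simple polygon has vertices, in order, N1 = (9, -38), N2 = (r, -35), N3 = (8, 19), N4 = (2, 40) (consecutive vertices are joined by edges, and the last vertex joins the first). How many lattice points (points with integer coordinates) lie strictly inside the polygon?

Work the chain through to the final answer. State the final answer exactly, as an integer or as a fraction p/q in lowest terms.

Stage 1: squarings mod 503: 47^1=47, 47^2=197, 47^4=78, 47^8=48, 47^16=292, 47^32=257, 47^64=156, 47^128=192, 47^256=145, 47^512=402, 47^1024=141, 47^2048=264, 47^4096=282, 47^8192=50, 47^16384=488, 47^32768=225, 47^65536=325, 47^131072=498, 47^262144=25, 47^524288=122; 47^606976 = 47^256 * 47^512 * 47^16384 * 47^65536 * 47^524288 = 263 (mod 503); answer 263
Stage 2: W1 = 263; r = 36; cross terms: (9*-35 - 36*-38)=1053, (36*19 - 8*-35)=964, (8*40 - 2*19)=282, (2*-38 - 9*40)=-436; twice the area = |1863| = 1863; area = 1863/2; boundary points = 3 + 2 + 3 + 1 = 9; strictly interior points = area - boundary/2 + 1 = 928; answer 928

928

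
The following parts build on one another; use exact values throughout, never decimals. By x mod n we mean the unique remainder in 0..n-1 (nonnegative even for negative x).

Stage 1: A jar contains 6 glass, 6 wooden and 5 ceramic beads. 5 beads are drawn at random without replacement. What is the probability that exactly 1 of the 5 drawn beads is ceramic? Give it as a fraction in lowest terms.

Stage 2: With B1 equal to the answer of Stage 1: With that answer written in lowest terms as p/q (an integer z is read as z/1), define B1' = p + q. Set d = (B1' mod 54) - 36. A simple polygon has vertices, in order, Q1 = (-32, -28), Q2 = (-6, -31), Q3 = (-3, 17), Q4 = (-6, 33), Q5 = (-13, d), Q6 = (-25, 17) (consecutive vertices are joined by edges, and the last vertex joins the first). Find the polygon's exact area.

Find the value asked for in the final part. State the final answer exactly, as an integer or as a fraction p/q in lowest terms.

1837/2

Stage 1: total draws C(17,5) = 6188; favorable C(5,1)*C(12,4) = 2475; P = 2475/6188; answer 2475/6188
Stage 2: B1 = 2475/6188; threaded value p + q = 8663; d = -13; cross terms: (-32*-31 - -6*-28)=824, (-6*17 - -3*-31)=-195, (-3*33 - -6*17)=3, (-6*-13 - -13*33)=507, (-13*17 - -25*-13)=-546, (-25*-28 - -32*17)=1244; twice the area = |1837| = 1837; area = 1837/2; answer 1837/2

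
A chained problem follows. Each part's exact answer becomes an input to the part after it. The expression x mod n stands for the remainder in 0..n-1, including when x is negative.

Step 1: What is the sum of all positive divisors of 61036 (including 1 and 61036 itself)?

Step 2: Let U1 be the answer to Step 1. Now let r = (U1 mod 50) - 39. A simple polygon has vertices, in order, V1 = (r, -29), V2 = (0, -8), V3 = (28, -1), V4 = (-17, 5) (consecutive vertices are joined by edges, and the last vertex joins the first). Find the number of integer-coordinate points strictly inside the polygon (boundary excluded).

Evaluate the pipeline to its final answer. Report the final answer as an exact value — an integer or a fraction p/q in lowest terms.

538

Step 1: 61036 = 2^2 * 15259; sigma = (1 + 2 + 4) * (1 + 15259) = 7 * 15260 = 106820; answer 106820
Step 2: U1 = 106820; r = -19; cross terms: (-19*-8 - 0*-29)=152, (0*-1 - 28*-8)=224, (28*5 - -17*-1)=123, (-17*-29 - -19*5)=588; twice the area = |1087| = 1087; area = 1087/2; boundary points = 1 + 7 + 3 + 2 = 13; strictly interior points = area - boundary/2 + 1 = 538; answer 538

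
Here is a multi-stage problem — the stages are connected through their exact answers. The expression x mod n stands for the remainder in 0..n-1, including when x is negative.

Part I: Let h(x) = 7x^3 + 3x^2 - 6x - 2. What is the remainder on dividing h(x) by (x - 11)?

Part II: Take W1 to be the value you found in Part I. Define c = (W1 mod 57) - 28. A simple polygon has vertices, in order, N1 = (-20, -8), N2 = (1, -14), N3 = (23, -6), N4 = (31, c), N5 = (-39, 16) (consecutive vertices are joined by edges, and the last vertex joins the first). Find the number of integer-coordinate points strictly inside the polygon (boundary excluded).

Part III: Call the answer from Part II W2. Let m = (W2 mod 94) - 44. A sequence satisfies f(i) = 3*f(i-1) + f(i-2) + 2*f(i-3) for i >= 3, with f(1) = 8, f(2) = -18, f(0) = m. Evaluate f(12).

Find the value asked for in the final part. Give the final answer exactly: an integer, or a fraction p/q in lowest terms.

740576

Part I: remainder = value at the root: 7*(11)^3 + 3*(11)^2 - 6*(11)^1 - 2 = (9317) + (363) + (-66) + (-2) = 9612; answer 9612
Part II: W1 = 9612; c = 8; cross terms: (-20*-14 - 1*-8)=288, (1*-6 - 23*-14)=316, (23*8 - 31*-6)=370, (31*16 - -39*8)=808, (-39*-8 - -20*16)=632; twice the area = |2414| = 2414; area = 1207; boundary points = 3 + 2 + 2 + 2 + 1 = 10; strictly interior points = area - boundary/2 + 1 = 1203; answer 1203
Part III: W2 = 1203; m = 31; f(3) = 3*(-18) + 1*(8) + 2*(31) = 16; iterating: f(3)=16, f(4)=46, f(5)=118, f(6)=432, f(7)=1506, f(8)=5186, f(9)=17928, f(10)=61982, f(11)=214246, f(12)=740576; answer 740576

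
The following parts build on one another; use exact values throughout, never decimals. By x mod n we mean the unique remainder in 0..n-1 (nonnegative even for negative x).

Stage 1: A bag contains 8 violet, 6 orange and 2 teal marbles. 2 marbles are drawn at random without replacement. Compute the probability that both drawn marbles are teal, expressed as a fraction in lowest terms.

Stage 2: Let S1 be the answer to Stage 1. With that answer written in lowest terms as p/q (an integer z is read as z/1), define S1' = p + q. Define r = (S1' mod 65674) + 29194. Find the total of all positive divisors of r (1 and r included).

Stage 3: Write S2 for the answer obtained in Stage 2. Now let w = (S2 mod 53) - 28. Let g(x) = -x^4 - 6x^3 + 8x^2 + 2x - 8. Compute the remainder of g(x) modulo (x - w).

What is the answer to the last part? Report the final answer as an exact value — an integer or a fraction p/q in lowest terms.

Stage 1: total draws C(16,2) = 120; favorable C(2,2) = 1; P = 1/120; answer 1/120
Stage 2: S1 = 1/120; threaded value p + q = 121; r = 29315; 29315 = 5 * 11 * 13 * 41; sigma = (1 + 5) * (1 + 11) * (1 + 13) * (1 + 41) = 6 * 12 * 14 * 42 = 42336; answer 42336
Stage 3: S2 = 42336; w = 14; remainder = value at the root: -1*(14)^4 - 6*(14)^3 + 8*(14)^2 + 2*(14)^1 - 8 = (-38416) + (-16464) + (1568) + (28) + (-8) = -53292; answer -53292

-53292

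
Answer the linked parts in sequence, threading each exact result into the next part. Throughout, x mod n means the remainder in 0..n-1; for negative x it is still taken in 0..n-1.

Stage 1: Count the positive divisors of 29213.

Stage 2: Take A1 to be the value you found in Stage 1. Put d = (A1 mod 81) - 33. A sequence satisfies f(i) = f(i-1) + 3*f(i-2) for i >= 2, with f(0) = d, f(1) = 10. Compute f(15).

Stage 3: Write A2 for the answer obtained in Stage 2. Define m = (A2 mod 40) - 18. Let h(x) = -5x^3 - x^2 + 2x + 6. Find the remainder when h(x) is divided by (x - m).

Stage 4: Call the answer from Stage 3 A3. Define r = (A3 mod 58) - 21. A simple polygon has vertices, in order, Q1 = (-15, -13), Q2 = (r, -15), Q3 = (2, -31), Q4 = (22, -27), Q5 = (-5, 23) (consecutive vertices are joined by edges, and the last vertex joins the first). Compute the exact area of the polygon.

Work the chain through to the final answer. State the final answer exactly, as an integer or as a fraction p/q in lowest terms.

949

Stage 1: 29213 = 131 * 223; number of divisors = (1+1) * (1+1) = 4; answer 4
Stage 2: A1 = 4; d = -29; f(2) = 1*(10) + 3*(-29) = -77; iterating: f(2)=-77, f(3)=-47, f(4)=-278, f(5)=-419, f(6)=-1253, f(7)=-2510, f(8)=-6269, f(9)=-13799, f(10)=-32606, f(11)=-74003, f(12)=-171821, f(13)=-393830, f(14)=-909293, f(15)=-2090783; answer -2090783
Stage 3: A2 = -2090783; m = -1; remainder = value at the root: -5*(-1)^3 - 1*(-1)^2 + 2*(-1)^1 + 6 = (5) + (-1) + (-2) + (6) = 8; answer 8
Stage 4: A3 = 8; r = -13; cross terms: (-15*-15 - -13*-13)=56, (-13*-31 - 2*-15)=433, (2*-27 - 22*-31)=628, (22*23 - -5*-27)=371, (-5*-13 - -15*23)=410; twice the area = |1898| = 1898; area = 949; answer 949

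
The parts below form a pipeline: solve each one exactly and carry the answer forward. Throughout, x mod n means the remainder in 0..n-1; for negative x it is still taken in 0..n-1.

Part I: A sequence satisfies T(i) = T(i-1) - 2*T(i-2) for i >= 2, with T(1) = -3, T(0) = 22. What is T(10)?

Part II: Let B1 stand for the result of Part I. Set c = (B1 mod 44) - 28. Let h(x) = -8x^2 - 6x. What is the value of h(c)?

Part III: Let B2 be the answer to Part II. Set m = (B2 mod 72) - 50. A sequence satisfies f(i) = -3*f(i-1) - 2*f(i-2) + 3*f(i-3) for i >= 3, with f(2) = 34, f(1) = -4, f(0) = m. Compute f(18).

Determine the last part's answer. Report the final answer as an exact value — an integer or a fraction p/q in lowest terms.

136306

Part I: T(2) = 1*(-3) - 2*(22) = -47; iterating: T(2)=-47, T(3)=-41, T(4)=53, T(5)=135, T(6)=29, T(7)=-241, T(8)=-299, T(9)=183, T(10)=781; answer 781
Part II: B1 = 781; c = 5; -8*(5)^2 - 6*(5)^1 = (-200) + (-30) = -230; answer -230
Part III: B2 = -230; m = 8; f(3) = -3*(34) - 2*(-4) + 3*(8) = -70; iterating: f(3)=-70, f(4)=130, f(5)=-148, f(6)=-26, f(7)=764, f(8)=-2684, f(9)=6446, f(10)=-11678, f(11)=14090, f(12)=424, f(13)=-64486, f(14)=234880, f(15)=-574396, f(16)=1059970, f(17)=-1326478, f(18)=136306; answer 136306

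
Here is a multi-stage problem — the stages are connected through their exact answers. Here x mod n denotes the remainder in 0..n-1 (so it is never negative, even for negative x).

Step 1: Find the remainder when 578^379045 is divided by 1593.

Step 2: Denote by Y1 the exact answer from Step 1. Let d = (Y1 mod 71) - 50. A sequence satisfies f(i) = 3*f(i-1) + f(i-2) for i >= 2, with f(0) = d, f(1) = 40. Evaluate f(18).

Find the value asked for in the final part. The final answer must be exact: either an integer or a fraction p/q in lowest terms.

23710236513

Step 1: squarings mod 1593: 578^1=578, 578^2=1147, 578^4=1384, 578^8=670, 578^16=1267, 578^32=1138, 578^64=1528, 578^128=1039, 578^256=1060, 578^512=535, 578^1024=1078, 578^2048=787, 578^4096=1285, 578^8192=877, 578^16384=1303, 578^32768=1264, 578^65536=1510, 578^131072=517, 578^262144=1258; 578^379045 = 578^1 * 578^4 * 578^32 * 578^128 * 578^2048 * 578^16384 * 578^32768 * 578^65536 * 578^262144 = 686 (mod 1593); answer 686
Step 2: Y1 = 686; d = -3; f(2) = 3*(40) + 1*(-3) = 117; iterating: f(2)=117, f(3)=391, f(4)=1290, f(5)=4261, f(6)=14073, f(7)=46480, f(8)=153513, f(9)=507019, f(10)=1674570, f(11)=5530729, f(12)=18266757, f(13)=60331000, f(14)=199259757, f(15)=658110271, f(16)=2173590570, f(17)=7178881981, f(18)=23710236513; answer 23710236513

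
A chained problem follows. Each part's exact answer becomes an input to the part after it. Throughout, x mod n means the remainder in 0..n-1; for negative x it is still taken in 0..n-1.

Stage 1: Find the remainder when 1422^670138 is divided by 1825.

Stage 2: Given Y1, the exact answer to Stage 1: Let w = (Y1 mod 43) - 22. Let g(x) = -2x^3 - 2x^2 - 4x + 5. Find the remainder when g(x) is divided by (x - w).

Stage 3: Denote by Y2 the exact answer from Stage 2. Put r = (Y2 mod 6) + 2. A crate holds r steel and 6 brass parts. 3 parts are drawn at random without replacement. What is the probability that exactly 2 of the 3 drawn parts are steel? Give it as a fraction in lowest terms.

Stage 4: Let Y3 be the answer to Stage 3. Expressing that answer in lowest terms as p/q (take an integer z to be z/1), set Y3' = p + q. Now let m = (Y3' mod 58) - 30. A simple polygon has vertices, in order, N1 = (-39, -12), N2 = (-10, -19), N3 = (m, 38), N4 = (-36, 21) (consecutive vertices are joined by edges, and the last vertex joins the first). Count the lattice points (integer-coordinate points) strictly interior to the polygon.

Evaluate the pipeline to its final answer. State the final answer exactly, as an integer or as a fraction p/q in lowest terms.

Stage 1: squarings mod 1825: 1422^1=1422, 1422^2=1809, 1422^4=256, 1422^8=1661, 1422^16=1346, 1422^32=1316, 1422^64=1756, 1422^128=1111, 1422^256=621, 1422^512=566, 1422^1024=981, 1422^2048=586, 1422^4096=296, 1422^8192=16, 1422^16384=256, 1422^32768=1661, 1422^65536=1346, 1422^131072=1316, 1422^262144=1756, 1422^524288=1111; 1422^670138 = 1422^2 * 1422^8 * 1422^16 * 1422^32 * 1422^128 * 1422^256 * 1422^2048 * 1422^4096 * 1422^8192 * 1422^131072 * 1422^524288 = 114 (mod 1825); answer 114
Stage 2: Y1 = 114; w = 6; remainder = value at the root: -2*(6)^3 - 2*(6)^2 - 4*(6)^1 + 5 = (-432) + (-72) + (-24) + (5) = -523; answer -523
Stage 3: Y2 = -523; r = 7; total draws C(13,3) = 286; favorable C(7,2)*C(6,1) = 126; P = 63/143; answer 63/143
Stage 4: Y3 = 63/143; threaded value p + q = 206; m = 2; cross terms: (-39*-19 - -10*-12)=621, (-10*38 - 2*-19)=-342, (2*21 - -36*38)=1410, (-36*-12 - -39*21)=1251; twice the area = |2940| = 2940; area = 1470; boundary points = 1 + 3 + 1 + 3 = 8; strictly interior points = area - boundary/2 + 1 = 1467; answer 1467

1467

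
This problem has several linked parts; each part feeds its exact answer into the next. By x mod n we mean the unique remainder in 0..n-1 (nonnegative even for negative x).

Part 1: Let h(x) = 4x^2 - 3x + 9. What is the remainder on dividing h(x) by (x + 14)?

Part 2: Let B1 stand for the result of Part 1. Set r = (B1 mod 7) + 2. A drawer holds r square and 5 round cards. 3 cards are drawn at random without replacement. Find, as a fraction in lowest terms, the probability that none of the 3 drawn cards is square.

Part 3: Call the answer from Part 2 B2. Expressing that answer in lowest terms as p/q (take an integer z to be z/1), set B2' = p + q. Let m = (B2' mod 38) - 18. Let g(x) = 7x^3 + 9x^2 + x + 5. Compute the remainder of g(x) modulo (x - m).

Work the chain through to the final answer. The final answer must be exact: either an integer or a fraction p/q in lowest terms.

Part 1: remainder = value at the root: 4*(-14)^2 - 3*(-14)^1 + 9 = (784) + (42) + (9) = 835; answer 835
Part 2: B1 = 835; r = 4; total draws C(9,3) = 84; favorable C(5,3) = 10; P = 5/42; answer 5/42
Part 3: B2 = 5/42; threaded value p + q = 47; m = -9; remainder = value at the root: 7*(-9)^3 + 9*(-9)^2 + 1*(-9)^1 + 5 = (-5103) + (729) + (-9) + (5) = -4378; answer -4378

-4378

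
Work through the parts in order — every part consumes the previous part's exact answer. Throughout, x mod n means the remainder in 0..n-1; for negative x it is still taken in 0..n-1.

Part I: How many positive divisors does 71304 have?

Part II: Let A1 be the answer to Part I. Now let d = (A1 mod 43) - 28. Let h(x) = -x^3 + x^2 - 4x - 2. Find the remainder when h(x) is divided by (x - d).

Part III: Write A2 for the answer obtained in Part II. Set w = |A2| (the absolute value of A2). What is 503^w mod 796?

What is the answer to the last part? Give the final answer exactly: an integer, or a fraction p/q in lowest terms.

9

Part I: 71304 = 2^3 * 3 * 2971; number of divisors = (3+1) * (1+1) * (1+1) = 16; answer 16
Part II: A1 = 16; d = -12; remainder = value at the root: -1*(-12)^3 + 1*(-12)^2 - 4*(-12)^1 - 2 = (1728) + (144) + (48) + (-2) = 1918; answer 1918
Part III: A2 = 1918; w = 1918; squarings mod 796: 503^1=503, 503^2=677, 503^4=629, 503^8=29, 503^16=45, 503^32=433, 503^64=429, 503^128=165, 503^256=161, 503^512=449, 503^1024=213; 503^1918 = 503^2 * 503^4 * 503^8 * 503^16 * 503^32 * 503^64 * 503^256 * 503^512 * 503^1024 = 9 (mod 796); answer 9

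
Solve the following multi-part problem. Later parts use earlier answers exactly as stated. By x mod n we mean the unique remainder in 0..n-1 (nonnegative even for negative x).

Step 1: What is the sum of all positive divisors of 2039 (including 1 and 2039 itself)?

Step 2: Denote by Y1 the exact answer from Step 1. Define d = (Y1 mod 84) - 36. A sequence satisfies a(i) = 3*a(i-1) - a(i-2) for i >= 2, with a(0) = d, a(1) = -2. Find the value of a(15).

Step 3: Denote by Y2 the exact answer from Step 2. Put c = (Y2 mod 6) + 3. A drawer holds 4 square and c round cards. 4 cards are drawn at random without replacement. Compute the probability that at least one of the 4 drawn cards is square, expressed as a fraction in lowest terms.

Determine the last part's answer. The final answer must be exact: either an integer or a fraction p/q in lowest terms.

Step 1: 2039 is prime, so its only divisors are 1 and 2039; sigma = 1 + 2039 = 2040; answer 2040
Step 2: Y1 = 2040; d = -12; a(2) = 3*(-2) - 1*(-12) = 6; iterating: a(2)=6, a(3)=20, a(4)=54, a(5)=142, a(6)=372, a(7)=974, a(8)=2550, a(9)=6676, a(10)=17478, a(11)=45758, a(12)=119796, a(13)=313630, a(14)=821094, a(15)=2149652; answer 2149652
Step 3: Y2 = 2149652; c = 5; total draws C(9,4) = 126; complement C(5,4) = 5; favorable 126 - 5 = 121; P = 121/126; answer 121/126

121/126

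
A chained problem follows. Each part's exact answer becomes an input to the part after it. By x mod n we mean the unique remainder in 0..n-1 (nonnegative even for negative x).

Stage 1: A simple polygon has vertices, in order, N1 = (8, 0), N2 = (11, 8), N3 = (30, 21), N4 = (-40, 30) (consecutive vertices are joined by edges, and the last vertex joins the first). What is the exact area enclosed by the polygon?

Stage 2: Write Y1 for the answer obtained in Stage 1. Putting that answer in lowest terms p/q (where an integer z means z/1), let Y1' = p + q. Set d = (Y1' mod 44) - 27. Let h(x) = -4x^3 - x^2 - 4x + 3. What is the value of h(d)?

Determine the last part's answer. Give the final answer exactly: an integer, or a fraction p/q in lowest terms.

3943

Stage 1: cross terms: (8*8 - 11*0)=64, (11*21 - 30*8)=-9, (30*30 - -40*21)=1740, (-40*0 - 8*30)=-240; twice the area = |1555| = 1555; area = 1555/2; answer 1555/2
Stage 2: Y1 = 1555/2; threaded value p + q = 1557; d = -10; -4*(-10)^3 - 1*(-10)^2 - 4*(-10)^1 + 3 = (4000) + (-100) + (40) + (3) = 3943; answer 3943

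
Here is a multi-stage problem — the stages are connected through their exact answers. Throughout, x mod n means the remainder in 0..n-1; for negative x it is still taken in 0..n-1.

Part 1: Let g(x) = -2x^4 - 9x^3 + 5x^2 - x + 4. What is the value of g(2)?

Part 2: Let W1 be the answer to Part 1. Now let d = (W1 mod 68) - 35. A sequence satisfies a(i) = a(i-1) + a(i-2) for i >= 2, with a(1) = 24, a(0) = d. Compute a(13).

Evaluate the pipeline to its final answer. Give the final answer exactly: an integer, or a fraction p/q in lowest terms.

Part 1: -2*(2)^4 - 9*(2)^3 + 5*(2)^2 - 1*(2)^1 + 4 = (-32) + (-72) + (20) + (-2) + (4) = -82; answer -82
Part 2: W1 = -82; d = 19; a(2) = 1*(24) + 1*(19) = 43; iterating: a(2)=43, a(3)=67, a(4)=110, a(5)=177, a(6)=287, a(7)=464, a(8)=751, a(9)=1215, a(10)=1966, a(11)=3181, a(12)=5147, a(13)=8328; answer 8328

8328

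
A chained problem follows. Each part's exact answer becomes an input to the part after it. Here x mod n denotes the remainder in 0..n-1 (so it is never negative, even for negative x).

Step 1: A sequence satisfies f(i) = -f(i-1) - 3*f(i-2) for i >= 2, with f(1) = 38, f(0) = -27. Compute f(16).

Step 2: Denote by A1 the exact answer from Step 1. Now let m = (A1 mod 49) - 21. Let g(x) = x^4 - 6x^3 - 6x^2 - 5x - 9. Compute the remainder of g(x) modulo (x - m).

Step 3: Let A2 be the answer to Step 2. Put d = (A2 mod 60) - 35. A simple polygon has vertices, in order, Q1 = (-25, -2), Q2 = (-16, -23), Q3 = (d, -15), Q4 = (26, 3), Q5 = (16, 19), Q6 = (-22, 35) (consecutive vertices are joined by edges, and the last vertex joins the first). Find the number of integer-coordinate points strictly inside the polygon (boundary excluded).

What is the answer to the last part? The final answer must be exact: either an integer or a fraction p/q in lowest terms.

1750

Step 1: f(2) = -1*(38) - 3*(-27) = 43; iterating: f(2)=43, f(3)=-157, f(4)=28, f(5)=443, f(6)=-527, f(7)=-802, f(8)=2383, f(9)=23, f(10)=-7172, f(11)=7103, f(12)=14413, f(13)=-35722, f(14)=-7517, f(15)=114683, f(16)=-92132; answer -92132
Step 2: A1 = -92132; m = 16; remainder = value at the root: 1*(16)^4 - 6*(16)^3 - 6*(16)^2 - 5*(16)^1 - 9 = (65536) + (-24576) + (-1536) + (-80) + (-9) = 39335; answer 39335
Step 3: A2 = 39335; d = 0; cross terms: (-25*-23 - -16*-2)=543, (-16*-15 - 0*-23)=240, (0*3 - 26*-15)=390, (26*19 - 16*3)=446, (16*35 - -22*19)=978, (-22*-2 - -25*35)=919; twice the area = |3516| = 3516; area = 1758; boundary points = 3 + 8 + 2 + 2 + 2 + 1 = 18; strictly interior points = area - boundary/2 + 1 = 1750; answer 1750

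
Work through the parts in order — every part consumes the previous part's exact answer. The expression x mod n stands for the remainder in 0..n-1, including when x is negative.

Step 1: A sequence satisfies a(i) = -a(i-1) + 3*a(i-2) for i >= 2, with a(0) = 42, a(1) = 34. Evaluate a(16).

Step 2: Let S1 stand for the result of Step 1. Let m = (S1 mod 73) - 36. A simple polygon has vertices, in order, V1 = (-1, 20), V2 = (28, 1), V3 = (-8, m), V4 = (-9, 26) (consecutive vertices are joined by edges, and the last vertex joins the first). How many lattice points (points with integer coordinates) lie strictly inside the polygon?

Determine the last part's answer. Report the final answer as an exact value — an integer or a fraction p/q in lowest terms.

Step 1: a(2) = -1*(34) + 3*(42) = 92; iterating: a(2)=92, a(3)=10, a(4)=266, a(5)=-236, a(6)=1034, a(7)=-1742, a(8)=4844, a(9)=-10070, a(10)=24602, a(11)=-54812, a(12)=128618, a(13)=-293054, a(14)=678908, a(15)=-1558070, a(16)=3594794; answer 3594794
Step 2: S1 = 3594794; m = 19; cross terms: (-1*1 - 28*20)=-561, (28*19 - -8*1)=540, (-8*26 - -9*19)=-37, (-9*20 - -1*26)=-154; twice the area = |-212| = 212; area = 106; boundary points = 1 + 18 + 1 + 2 = 22; strictly interior points = area - boundary/2 + 1 = 96; answer 96

96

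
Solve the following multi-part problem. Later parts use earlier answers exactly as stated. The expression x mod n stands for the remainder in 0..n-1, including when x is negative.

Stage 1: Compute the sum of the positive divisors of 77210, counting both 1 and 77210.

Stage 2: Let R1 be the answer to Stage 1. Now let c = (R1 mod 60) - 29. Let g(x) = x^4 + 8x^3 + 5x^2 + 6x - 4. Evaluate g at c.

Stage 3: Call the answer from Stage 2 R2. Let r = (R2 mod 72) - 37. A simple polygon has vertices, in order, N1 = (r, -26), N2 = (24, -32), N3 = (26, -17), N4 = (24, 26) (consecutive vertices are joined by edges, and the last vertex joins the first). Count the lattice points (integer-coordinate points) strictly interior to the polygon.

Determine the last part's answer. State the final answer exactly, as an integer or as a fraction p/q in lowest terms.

Stage 1: 77210 = 2 * 5 * 7 * 1103; sigma = (1 + 2) * (1 + 5) * (1 + 7) * (1 + 1103) = 3 * 6 * 8 * 1104 = 158976; answer 158976
Stage 2: R1 = 158976; c = 7; 1*(7)^4 + 8*(7)^3 + 5*(7)^2 + 6*(7)^1 - 4 = (2401) + (2744) + (245) + (42) + (-4) = 5428; answer 5428
Stage 3: R2 = 5428; r = -9; cross terms: (-9*-32 - 24*-26)=912, (24*-17 - 26*-32)=424, (26*26 - 24*-17)=1084, (24*-26 - -9*26)=-390; twice the area = |2030| = 2030; area = 1015; boundary points = 3 + 1 + 1 + 1 = 6; strictly interior points = area - boundary/2 + 1 = 1013; answer 1013

1013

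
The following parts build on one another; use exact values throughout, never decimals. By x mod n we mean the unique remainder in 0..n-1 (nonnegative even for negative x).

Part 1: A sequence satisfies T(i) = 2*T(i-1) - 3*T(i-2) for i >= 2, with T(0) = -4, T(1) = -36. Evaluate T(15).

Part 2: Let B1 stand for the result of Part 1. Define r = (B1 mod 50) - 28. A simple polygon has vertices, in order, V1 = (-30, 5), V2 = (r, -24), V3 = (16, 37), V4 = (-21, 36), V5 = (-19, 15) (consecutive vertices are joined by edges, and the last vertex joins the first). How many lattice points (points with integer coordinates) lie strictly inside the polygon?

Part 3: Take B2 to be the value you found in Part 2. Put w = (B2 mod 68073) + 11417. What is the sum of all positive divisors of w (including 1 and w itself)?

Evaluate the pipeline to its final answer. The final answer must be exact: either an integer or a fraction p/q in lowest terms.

Part 1: T(2) = 2*(-36) - 3*(-4) = -60; iterating: T(2)=-60, T(3)=-12, T(4)=156, T(5)=348, T(6)=228, T(7)=-588, T(8)=-1860, T(9)=-1956, T(10)=1668, T(11)=9204, T(12)=13404, T(13)=-804, T(14)=-41820, T(15)=-81228; answer -81228
Part 2: B1 = -81228; r = -6; cross terms: (-30*-24 - -6*5)=750, (-6*37 - 16*-24)=162, (16*36 - -21*37)=1353, (-21*15 - -19*36)=369, (-19*5 - -30*15)=355; twice the area = |2989| = 2989; area = 2989/2; boundary points = 1 + 1 + 1 + 1 + 1 = 5; strictly interior points = area - boundary/2 + 1 = 1493; answer 1493
Part 3: B2 = 1493; w = 12910; 12910 = 2 * 5 * 1291; sigma = (1 + 2) * (1 + 5) * (1 + 1291) = 3 * 6 * 1292 = 23256; answer 23256

23256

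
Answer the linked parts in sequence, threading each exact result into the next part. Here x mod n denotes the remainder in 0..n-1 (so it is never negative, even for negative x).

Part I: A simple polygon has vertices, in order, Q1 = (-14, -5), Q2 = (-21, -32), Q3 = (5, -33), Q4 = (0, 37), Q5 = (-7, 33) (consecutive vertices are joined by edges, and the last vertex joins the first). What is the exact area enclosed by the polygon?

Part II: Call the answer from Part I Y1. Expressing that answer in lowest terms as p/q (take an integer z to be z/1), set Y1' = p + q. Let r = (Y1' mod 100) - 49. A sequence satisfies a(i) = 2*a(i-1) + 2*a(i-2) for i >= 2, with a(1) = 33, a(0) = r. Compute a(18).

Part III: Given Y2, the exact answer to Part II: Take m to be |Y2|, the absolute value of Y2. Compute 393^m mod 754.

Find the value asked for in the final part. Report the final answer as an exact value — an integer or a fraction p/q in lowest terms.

633

Part I: cross terms: (-14*-32 - -21*-5)=343, (-21*-33 - 5*-32)=853, (5*37 - 0*-33)=185, (0*33 - -7*37)=259, (-7*-5 - -14*33)=497; twice the area = |2137| = 2137; area = 2137/2; answer 2137/2
Part II: Y1 = 2137/2; threaded value p + q = 2139; r = -10; a(2) = 2*(33) + 2*(-10) = 46; iterating: a(2)=46, a(3)=158, a(4)=408, a(5)=1132, a(6)=3080, a(7)=8424, a(8)=23008, a(9)=62864, a(10)=171744, a(11)=469216, a(12)=1281920, a(13)=3502272, a(14)=9568384, a(15)=26141312, a(16)=71419392, a(17)=195121408, a(18)=533081600; answer 533081600
Part III: Y2 = 533081600; m = 533081600; squarings mod 754: 393^1=393, 393^2=633, 393^4=315, 393^8=451, 393^16=575, 393^32=373, 393^64=393, 393^128=633, 393^256=315, 393^512=451, 393^1024=575, 393^2048=373, 393^4096=393, 393^8192=633, 393^16384=315, 393^32768=451, 393^65536=575, 393^131072=373, 393^262144=393, 393^524288=633, 393^1048576=315, 393^2097152=451, 393^4194304=575, 393^8388608=373, 393^16777216=393, 393^33554432=633, 393^67108864=315, 393^134217728=451, 393^268435456=575; 393^533081600 = 393^512 * 393^1024 * 393^2048 * 393^8192 * 393^131072 * 393^262144 * 393^4194304 * 393^8388608 * 393^16777216 * 393^33554432 * 393^67108864 * 393^134217728 * 393^268435456 = 633 (mod 754); answer 633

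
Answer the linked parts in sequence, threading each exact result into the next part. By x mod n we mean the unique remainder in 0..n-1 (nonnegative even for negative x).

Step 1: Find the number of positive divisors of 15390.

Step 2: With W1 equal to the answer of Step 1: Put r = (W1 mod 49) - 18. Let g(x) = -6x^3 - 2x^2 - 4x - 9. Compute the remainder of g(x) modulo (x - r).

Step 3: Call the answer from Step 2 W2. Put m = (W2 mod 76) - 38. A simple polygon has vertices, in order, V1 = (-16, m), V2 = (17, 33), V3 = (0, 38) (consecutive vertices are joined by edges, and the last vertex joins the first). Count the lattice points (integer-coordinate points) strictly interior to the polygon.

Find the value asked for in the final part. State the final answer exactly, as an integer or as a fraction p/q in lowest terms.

451

Step 1: 15390 = 2 * 3^4 * 5 * 19; number of divisors = (1+1) * (4+1) * (1+1) * (1+1) = 40; answer 40
Step 2: W1 = 40; r = 22; remainder = value at the root: -6*(22)^3 - 2*(22)^2 - 4*(22)^1 - 9 = (-63888) + (-968) + (-88) + (-9) = -64953; answer -64953
Step 3: W2 = -64953; m = -11; cross terms: (-16*33 - 17*-11)=-341, (17*38 - 0*33)=646, (0*-11 - -16*38)=608; twice the area = |913| = 913; area = 913/2; boundary points = 11 + 1 + 1 = 13; strictly interior points = area - boundary/2 + 1 = 451; answer 451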